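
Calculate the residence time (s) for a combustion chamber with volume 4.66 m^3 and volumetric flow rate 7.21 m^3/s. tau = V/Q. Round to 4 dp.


tau = V / Q_flow
tau = 4.66 / 7.21 = 0.6463 s


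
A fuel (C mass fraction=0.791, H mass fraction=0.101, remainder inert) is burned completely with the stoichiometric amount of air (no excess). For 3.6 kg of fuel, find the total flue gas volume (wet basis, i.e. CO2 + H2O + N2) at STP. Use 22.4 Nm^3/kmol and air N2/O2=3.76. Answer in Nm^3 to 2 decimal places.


Per kg fuel: CO2 = (C/12 kmol)*22.4 = (0.791/12)*22.4 = 1.47653 Nm^3
Per kg fuel: H2O = (H/2 kmol)*22.4 = (0.101/2)*22.4 = 1.13120 Nm^3
O2 needed per kg fuel = C/12 + H/4 = 0.791/12 + 0.101/4 = 0.09116667 kmol
Per kg fuel: N2 = O2*3.76*22.4 = 0.09116667*3.76*22.4 = 7.67842 Nm^3
Total per kg = 1.47653 + 1.13120 + 7.67842 = 10.28615 Nm^3
Total = 10.28615 * 3.6 = 37.03 Nm^3


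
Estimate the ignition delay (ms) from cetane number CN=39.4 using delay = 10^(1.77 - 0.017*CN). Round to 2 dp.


delay = 10^(1.77 - 0.017*CN)
Exponent = 1.77 - 0.017*39.4 = 1.1002
delay = 10^1.1002 = 12.60 ms


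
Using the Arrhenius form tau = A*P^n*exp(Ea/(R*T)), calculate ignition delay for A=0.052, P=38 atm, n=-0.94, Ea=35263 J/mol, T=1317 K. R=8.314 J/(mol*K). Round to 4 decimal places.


tau = A * P^n * exp(Ea/(R*T))
P^n = 38^(-0.94) = 0.03273433
Ea/(R*T) = 35263/(8.314*1317) = 3.220501
exp(Ea/(R*T)) = 25.040667
tau = 0.052 * 0.03273433 * 25.040667 = 0.0426 ms


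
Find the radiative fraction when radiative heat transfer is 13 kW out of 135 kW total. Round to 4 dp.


f_rad = Q_rad / Q_total
f_rad = 13 / 135 = 0.0963


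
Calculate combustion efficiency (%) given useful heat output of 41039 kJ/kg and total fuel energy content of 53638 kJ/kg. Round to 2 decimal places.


Efficiency = (Q_useful / Q_fuel) * 100
Efficiency = (41039 / 53638) * 100
Efficiency = 0.7651 * 100 = 76.51%


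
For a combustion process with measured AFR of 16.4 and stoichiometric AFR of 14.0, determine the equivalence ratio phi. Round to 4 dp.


phi = AFR_stoich / AFR_actual
phi = 14.0 / 16.4 = 0.8537


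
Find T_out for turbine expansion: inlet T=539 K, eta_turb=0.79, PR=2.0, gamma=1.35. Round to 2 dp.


T_out = T_in * (1 - eta * (1 - PR^(-(gamma-1)/gamma)))
Exponent = -(1.35-1)/1.35 = -0.25925926
PR^exp = 2.0^(-0.25925926) = 0.83551680
Factor = 1 - 0.79*(1 - 0.83551680) = 0.87005827
T_out = 539 * 0.87005827 = 468.96 K


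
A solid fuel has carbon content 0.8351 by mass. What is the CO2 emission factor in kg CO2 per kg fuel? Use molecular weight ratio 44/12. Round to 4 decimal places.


EF = C_frac * (M_CO2 / M_C)
EF = 0.8351 * (44/12)
EF = 0.8351 * 3.666667 = 3.0620 kg_CO2/kg_fuel


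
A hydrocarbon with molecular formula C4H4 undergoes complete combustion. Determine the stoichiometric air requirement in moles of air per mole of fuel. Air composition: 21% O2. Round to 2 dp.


Balanced combustion: C4H4 + 5 O2 -> 4 CO2 + 2 H2O
O2 needed = C + H/4 = 4 + 4/4 = 5.00 moles
Air moles = O2 / 0.21 = 5.00 / 0.21 = 23.81 moles air


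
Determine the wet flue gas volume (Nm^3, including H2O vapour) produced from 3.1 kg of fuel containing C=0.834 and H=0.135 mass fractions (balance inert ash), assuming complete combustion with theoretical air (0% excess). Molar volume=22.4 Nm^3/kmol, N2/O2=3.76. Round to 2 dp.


Per kg fuel: CO2 = (C/12 kmol)*22.4 = (0.834/12)*22.4 = 1.55680 Nm^3
Per kg fuel: H2O = (H/2 kmol)*22.4 = (0.135/2)*22.4 = 1.51200 Nm^3
O2 needed per kg fuel = C/12 + H/4 = 0.834/12 + 0.135/4 = 0.10325000 kmol
Per kg fuel: N2 = O2*3.76*22.4 = 0.10325000*3.76*22.4 = 8.69613 Nm^3
Total per kg = 1.55680 + 1.51200 + 8.69613 = 11.76493 Nm^3
Total = 11.76493 * 3.1 = 36.47 Nm^3


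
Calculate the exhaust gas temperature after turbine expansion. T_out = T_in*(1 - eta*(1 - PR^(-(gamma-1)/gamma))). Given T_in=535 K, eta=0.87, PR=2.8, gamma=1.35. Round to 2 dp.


T_out = T_in * (1 - eta * (1 - PR^(-(gamma-1)/gamma)))
Exponent = -(1.35-1)/1.35 = -0.25925926
PR^exp = 2.8^(-0.25925926) = 0.76572026
Factor = 1 - 0.87*(1 - 0.76572026) = 0.79617663
T_out = 535 * 0.79617663 = 425.95 K


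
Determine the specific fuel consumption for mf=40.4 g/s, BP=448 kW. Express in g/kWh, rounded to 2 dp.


SFC = (mf / BP) * 3600
Rate = 40.4 / 448 = 0.090179 g/(s*kW)
SFC = 0.090179 * 3600 = 324.64 g/kWh


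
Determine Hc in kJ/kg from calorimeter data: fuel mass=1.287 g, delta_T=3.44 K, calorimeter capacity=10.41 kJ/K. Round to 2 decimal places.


Hc = C_cal * delta_T / m_fuel
Q_released = 10.41 * 3.44 = 35.8104 kJ
m_fuel = 1.287 g = 1.287/1000 kg = 0.001287 kg
Hc = 35.8104 / 0.001287 = 27824.71 kJ/kg


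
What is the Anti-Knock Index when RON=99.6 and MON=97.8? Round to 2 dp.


AKI = (RON + MON) / 2
AKI = (99.6 + 97.8) / 2
AKI = 197.4 / 2 = 98.70


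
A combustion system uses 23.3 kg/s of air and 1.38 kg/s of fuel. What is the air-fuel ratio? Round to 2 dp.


AFR = m_air / m_fuel
AFR = 23.3 / 1.38 = 16.88


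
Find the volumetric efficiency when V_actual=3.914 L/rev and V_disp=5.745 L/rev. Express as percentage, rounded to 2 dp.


eta_v = (V_actual / V_disp) * 100
Ratio = 3.914 / 5.745 = 0.6813
eta_v = 0.6813 * 100 = 68.13%


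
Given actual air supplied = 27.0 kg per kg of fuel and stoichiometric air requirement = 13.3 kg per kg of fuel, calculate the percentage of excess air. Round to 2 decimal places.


Excess air = actual - stoichiometric = 27.0 - 13.3 = 13.70 kg/kg fuel
Excess air % = (excess / stoich) * 100 = (13.70 / 13.3) * 100 = 103.01%


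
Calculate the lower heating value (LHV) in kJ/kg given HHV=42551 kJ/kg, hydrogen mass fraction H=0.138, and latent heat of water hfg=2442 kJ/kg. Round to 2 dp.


LHV = HHV - hfg * 9 * H
Water correction = 2442 * 9 * 0.138 = 3032.964 kJ/kg
LHV = 42551 - 3032.964 = 39518.04 kJ/kg


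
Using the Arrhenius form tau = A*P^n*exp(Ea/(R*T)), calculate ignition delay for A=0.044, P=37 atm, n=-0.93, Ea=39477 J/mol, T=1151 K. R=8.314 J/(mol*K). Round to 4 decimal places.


tau = A * P^n * exp(Ea/(R*T))
P^n = 37^(-0.93) = 0.03479945
Ea/(R*T) = 39477/(8.314*1151) = 4.125331
exp(Ea/(R*T)) = 61.888289
tau = 0.044 * 0.03479945 * 61.888289 = 0.0948 ms


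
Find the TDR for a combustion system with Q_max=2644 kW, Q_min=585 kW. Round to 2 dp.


TDR = Q_max / Q_min
TDR = 2644 / 585 = 4.52


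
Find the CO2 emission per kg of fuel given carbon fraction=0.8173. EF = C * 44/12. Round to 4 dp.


EF = C_frac * (M_CO2 / M_C)
EF = 0.8173 * (44/12)
EF = 0.8173 * 3.666667 = 2.9968 kg_CO2/kg_fuel


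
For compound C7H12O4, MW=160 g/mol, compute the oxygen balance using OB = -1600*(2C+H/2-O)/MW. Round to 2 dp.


OB = -1600 * (2C + H/2 - O) / MW
Inner = 2*7 + 12/2 - 4 = 16.00
OB = -1600 * 16.00 / 160 = -160.00%


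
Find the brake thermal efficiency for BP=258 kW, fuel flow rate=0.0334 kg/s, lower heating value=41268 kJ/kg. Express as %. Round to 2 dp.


eta_BTE = (BP / (mf * LHV)) * 100
Denominator = 0.0334 * 41268 = 1378.3512 kW
eta_BTE = (258 / 1378.3512) * 100 = 18.72%


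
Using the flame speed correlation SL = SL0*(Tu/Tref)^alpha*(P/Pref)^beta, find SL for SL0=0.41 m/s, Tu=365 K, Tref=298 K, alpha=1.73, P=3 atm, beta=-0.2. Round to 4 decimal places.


SL = SL0 * (Tu/Tref)^alpha * (P/Pref)^beta
T ratio = 365/298 = 1.22483221
(T ratio)^alpha = 1.22483221^1.73 = 1.420275
(P/Pref)^beta = 3^(-0.2) = 0.802742
SL = 0.41 * 1.420275 * 0.802742 = 0.4674 m/s


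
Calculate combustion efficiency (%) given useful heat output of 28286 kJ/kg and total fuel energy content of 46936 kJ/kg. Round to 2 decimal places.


Efficiency = (Q_useful / Q_fuel) * 100
Efficiency = (28286 / 46936) * 100
Efficiency = 0.6027 * 100 = 60.27%


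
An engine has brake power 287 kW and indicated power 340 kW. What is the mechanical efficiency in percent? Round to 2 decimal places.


eta_mech = (BP / IP) * 100
Ratio = 287 / 340 = 0.8441
eta_mech = 0.8441 * 100 = 84.41%


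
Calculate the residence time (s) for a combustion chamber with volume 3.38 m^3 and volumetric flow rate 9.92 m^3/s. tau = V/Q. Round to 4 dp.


tau = V / Q_flow
tau = 3.38 / 9.92 = 0.3407 s


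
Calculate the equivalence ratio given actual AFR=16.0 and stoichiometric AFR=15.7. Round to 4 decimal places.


phi = AFR_stoich / AFR_actual
phi = 15.7 / 16.0 = 0.9813


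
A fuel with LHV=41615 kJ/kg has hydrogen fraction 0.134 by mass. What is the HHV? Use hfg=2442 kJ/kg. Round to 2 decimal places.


HHV = LHV + hfg * 9 * H
Water addition = 2442 * 9 * 0.134 = 2945.052 kJ/kg
HHV = 41615 + 2945.052 = 44560.05 kJ/kg


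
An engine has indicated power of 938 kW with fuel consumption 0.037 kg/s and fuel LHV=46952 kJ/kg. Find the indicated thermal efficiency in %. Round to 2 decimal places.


eta_ith = (IP / (mf * LHV)) * 100
Denominator = 0.037 * 46952 = 1737.2240 kW
eta_ith = (938 / 1737.2240) * 100 = 53.99%


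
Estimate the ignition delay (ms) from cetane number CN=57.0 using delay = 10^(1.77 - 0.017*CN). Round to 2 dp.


delay = 10^(1.77 - 0.017*CN)
Exponent = 1.77 - 0.017*57.0 = 0.8010
delay = 10^0.8010 = 6.32 ms


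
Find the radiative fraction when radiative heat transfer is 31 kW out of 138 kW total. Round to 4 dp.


f_rad = Q_rad / Q_total
f_rad = 31 / 138 = 0.2246


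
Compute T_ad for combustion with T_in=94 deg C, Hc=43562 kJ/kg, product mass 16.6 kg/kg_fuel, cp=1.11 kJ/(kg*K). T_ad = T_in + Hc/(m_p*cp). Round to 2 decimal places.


T_ad = T_in + Hc / (m_p * cp)
Denominator = 16.6 * 1.11 = 18.4260
Temperature rise = 43562 / 18.4260 = 2364.16 K
T_ad = 94 + 2364.16 = 2458.16 deg C


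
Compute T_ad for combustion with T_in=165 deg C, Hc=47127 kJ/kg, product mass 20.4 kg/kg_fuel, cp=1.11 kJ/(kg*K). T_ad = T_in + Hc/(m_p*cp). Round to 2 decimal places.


T_ad = T_in + Hc / (m_p * cp)
Denominator = 20.4 * 1.11 = 22.6440
Temperature rise = 47127 / 22.6440 = 2081.21 K
T_ad = 165 + 2081.21 = 2246.21 deg C


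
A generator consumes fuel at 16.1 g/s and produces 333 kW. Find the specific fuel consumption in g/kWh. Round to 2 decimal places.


SFC = (mf / BP) * 3600
Rate = 16.1 / 333 = 0.048348 g/(s*kW)
SFC = 0.048348 * 3600 = 174.05 g/kWh


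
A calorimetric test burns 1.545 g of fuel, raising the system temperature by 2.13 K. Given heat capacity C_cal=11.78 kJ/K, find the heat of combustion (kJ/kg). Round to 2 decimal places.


Hc = C_cal * delta_T / m_fuel
Q_released = 11.78 * 2.13 = 25.0914 kJ
m_fuel = 1.545 g = 1.545/1000 kg = 0.001545 kg
Hc = 25.0914 / 0.001545 = 16240.39 kJ/kg


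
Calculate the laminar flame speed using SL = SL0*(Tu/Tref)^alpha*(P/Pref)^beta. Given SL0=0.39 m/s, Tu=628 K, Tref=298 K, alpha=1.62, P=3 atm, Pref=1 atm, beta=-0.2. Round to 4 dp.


SL = SL0 * (Tu/Tref)^alpha * (P/Pref)^beta
T ratio = 628/298 = 2.10738255
(T ratio)^alpha = 2.10738255^1.62 = 3.345525
(P/Pref)^beta = 3^(-0.2) = 0.802742
SL = 0.39 * 3.345525 * 0.802742 = 1.0474 m/s


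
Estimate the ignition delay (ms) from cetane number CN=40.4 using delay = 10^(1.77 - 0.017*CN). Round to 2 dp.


delay = 10^(1.77 - 0.017*CN)
Exponent = 1.77 - 0.017*40.4 = 1.0832
delay = 10^1.0832 = 12.11 ms


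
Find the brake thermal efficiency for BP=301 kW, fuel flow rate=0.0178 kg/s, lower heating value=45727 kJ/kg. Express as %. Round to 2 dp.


eta_BTE = (BP / (mf * LHV)) * 100
Denominator = 0.0178 * 45727 = 813.9406 kW
eta_BTE = (301 / 813.9406) * 100 = 36.98%


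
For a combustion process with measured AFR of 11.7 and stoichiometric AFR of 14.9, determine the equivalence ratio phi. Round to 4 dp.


phi = AFR_stoich / AFR_actual
phi = 14.9 / 11.7 = 1.2735


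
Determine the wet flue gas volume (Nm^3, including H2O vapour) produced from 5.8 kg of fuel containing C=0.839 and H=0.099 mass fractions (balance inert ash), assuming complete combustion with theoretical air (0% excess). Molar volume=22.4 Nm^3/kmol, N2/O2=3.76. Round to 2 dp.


Per kg fuel: CO2 = (C/12 kmol)*22.4 = (0.839/12)*22.4 = 1.56613 Nm^3
Per kg fuel: H2O = (H/2 kmol)*22.4 = (0.099/2)*22.4 = 1.10880 Nm^3
O2 needed per kg fuel = C/12 + H/4 = 0.839/12 + 0.099/4 = 0.09466667 kmol
Per kg fuel: N2 = O2*3.76*22.4 = 0.09466667*3.76*22.4 = 7.97321 Nm^3
Total per kg = 1.56613 + 1.10880 + 7.97321 = 10.64814 Nm^3
Total = 10.64814 * 5.8 = 61.76 Nm^3


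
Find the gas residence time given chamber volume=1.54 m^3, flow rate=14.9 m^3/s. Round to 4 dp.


tau = V / Q_flow
tau = 1.54 / 14.9 = 0.1034 s


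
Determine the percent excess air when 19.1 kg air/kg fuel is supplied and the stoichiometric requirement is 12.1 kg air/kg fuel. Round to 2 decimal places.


Excess air = actual - stoichiometric = 19.1 - 12.1 = 7.00 kg/kg fuel
Excess air % = (excess / stoich) * 100 = (7.00 / 12.1) * 100 = 57.85%


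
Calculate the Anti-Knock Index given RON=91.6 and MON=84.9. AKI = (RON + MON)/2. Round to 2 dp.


AKI = (RON + MON) / 2
AKI = (91.6 + 84.9) / 2
AKI = 176.5 / 2 = 88.25


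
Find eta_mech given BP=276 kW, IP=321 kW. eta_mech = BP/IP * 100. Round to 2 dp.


eta_mech = (BP / IP) * 100
Ratio = 276 / 321 = 0.8598
eta_mech = 0.8598 * 100 = 85.98%


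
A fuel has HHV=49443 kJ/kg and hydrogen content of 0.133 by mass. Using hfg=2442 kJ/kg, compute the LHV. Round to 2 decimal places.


LHV = HHV - hfg * 9 * H
Water correction = 2442 * 9 * 0.133 = 2923.074 kJ/kg
LHV = 49443 - 2923.074 = 46519.93 kJ/kg


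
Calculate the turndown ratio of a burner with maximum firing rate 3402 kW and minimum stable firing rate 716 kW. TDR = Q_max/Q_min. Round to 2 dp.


TDR = Q_max / Q_min
TDR = 3402 / 716 = 4.75


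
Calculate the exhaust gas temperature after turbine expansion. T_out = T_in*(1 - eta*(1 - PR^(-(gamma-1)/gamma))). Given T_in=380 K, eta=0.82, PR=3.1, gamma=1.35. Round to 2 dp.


T_out = T_in * (1 - eta * (1 - PR^(-(gamma-1)/gamma)))
Exponent = -(1.35-1)/1.35 = -0.25925926
PR^exp = 3.1^(-0.25925926) = 0.74577862
Factor = 1 - 0.82*(1 - 0.74577862) = 0.79153847
T_out = 380 * 0.79153847 = 300.78 K


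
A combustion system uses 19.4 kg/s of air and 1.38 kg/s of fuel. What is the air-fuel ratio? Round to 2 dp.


AFR = m_air / m_fuel
AFR = 19.4 / 1.38 = 14.06


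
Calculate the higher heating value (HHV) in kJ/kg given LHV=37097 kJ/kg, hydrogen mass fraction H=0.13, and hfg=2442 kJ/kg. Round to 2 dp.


HHV = LHV + hfg * 9 * H
Water addition = 2442 * 9 * 0.13 = 2857.140 kJ/kg
HHV = 37097 + 2857.140 = 39954.14 kJ/kg


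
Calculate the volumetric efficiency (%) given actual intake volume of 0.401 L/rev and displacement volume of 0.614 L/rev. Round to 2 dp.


eta_v = (V_actual / V_disp) * 100
Ratio = 0.401 / 0.614 = 0.6531
eta_v = 0.6531 * 100 = 65.31%


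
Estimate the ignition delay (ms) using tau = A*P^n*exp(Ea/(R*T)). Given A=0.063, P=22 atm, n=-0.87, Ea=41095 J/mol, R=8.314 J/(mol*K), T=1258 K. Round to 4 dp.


tau = A * P^n * exp(Ea/(R*T))
P^n = 22^(-0.87) = 0.06793479
Ea/(R*T) = 41095/(8.314*1258) = 3.929147
exp(Ea/(R*T)) = 50.863594
tau = 0.063 * 0.06793479 * 50.863594 = 0.2177 ms


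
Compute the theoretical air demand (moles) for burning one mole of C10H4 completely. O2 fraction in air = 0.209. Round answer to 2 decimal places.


Balanced combustion: C10H4 + 11 O2 -> 10 CO2 + 2 H2O
O2 needed = C + H/4 = 10 + 4/4 = 11.00 moles
Air moles = O2 / 0.209 = 11.00 / 0.209 = 52.63 moles air


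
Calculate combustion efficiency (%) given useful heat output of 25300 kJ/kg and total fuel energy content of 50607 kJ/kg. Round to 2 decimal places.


Efficiency = (Q_useful / Q_fuel) * 100
Efficiency = (25300 / 50607) * 100
Efficiency = 0.4999 * 100 = 49.99%


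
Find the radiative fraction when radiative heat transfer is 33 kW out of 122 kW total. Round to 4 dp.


f_rad = Q_rad / Q_total
f_rad = 33 / 122 = 0.2705


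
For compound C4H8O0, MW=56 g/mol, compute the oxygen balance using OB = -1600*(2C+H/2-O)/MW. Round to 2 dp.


OB = -1600 * (2C + H/2 - O) / MW
Inner = 2*4 + 8/2 - 0 = 12.00
OB = -1600 * 12.00 / 56 = -342.86%


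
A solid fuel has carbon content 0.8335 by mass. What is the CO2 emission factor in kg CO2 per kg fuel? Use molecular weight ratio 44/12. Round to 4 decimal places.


EF = C_frac * (M_CO2 / M_C)
EF = 0.8335 * (44/12)
EF = 0.8335 * 3.666667 = 3.0562 kg_CO2/kg_fuel


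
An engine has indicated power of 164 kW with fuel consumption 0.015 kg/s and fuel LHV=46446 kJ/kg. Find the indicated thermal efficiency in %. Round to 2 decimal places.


eta_ith = (IP / (mf * LHV)) * 100
Denominator = 0.015 * 46446 = 696.6900 kW
eta_ith = (164 / 696.6900) * 100 = 23.54%


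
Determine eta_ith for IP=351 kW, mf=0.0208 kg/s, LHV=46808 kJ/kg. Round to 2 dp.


eta_ith = (IP / (mf * LHV)) * 100
Denominator = 0.0208 * 46808 = 973.6064 kW
eta_ith = (351 / 973.6064) * 100 = 36.05%


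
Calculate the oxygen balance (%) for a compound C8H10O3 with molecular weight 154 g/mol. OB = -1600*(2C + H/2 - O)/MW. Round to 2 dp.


OB = -1600 * (2C + H/2 - O) / MW
Inner = 2*8 + 10/2 - 3 = 18.00
OB = -1600 * 18.00 / 154 = -187.01%


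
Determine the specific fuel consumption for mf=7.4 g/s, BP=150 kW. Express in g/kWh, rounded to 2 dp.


SFC = (mf / BP) * 3600
Rate = 7.4 / 150 = 0.049333 g/(s*kW)
SFC = 0.049333 * 3600 = 177.60 g/kWh


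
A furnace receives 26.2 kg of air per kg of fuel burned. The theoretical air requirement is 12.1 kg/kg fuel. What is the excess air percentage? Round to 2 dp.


Excess air = actual - stoichiometric = 26.2 - 12.1 = 14.10 kg/kg fuel
Excess air % = (excess / stoich) * 100 = (14.10 / 12.1) * 100 = 116.53%


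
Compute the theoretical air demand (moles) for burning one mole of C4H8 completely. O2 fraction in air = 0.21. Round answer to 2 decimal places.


Balanced combustion: C4H8 + 6 O2 -> 4 CO2 + 4 H2O
O2 needed = C + H/4 = 4 + 8/4 = 6.00 moles
Air moles = O2 / 0.21 = 6.00 / 0.21 = 28.57 moles air


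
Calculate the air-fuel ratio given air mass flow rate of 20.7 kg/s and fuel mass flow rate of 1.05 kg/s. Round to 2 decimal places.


AFR = m_air / m_fuel
AFR = 20.7 / 1.05 = 19.71


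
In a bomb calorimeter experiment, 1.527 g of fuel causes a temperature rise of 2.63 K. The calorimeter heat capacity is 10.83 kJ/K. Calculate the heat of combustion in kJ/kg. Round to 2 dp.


Hc = C_cal * delta_T / m_fuel
Q_released = 10.83 * 2.63 = 28.4829 kJ
m_fuel = 1.527 g = 1.527/1000 kg = 0.001527 kg
Hc = 28.4829 / 0.001527 = 18652.85 kJ/kg


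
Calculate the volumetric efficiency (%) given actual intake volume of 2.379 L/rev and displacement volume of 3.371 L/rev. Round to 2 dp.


eta_v = (V_actual / V_disp) * 100
Ratio = 2.379 / 3.371 = 0.7057
eta_v = 0.7057 * 100 = 70.57%


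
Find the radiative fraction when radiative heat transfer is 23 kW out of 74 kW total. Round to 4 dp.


f_rad = Q_rad / Q_total
f_rad = 23 / 74 = 0.3108


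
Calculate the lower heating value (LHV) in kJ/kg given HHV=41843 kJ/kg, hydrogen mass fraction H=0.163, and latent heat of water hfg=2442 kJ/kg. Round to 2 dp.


LHV = HHV - hfg * 9 * H
Water correction = 2442 * 9 * 0.163 = 3582.414 kJ/kg
LHV = 41843 - 3582.414 = 38260.59 kJ/kg


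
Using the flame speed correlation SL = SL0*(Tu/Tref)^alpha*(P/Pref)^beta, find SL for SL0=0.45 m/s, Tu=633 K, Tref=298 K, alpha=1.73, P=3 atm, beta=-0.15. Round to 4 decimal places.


SL = SL0 * (Tu/Tref)^alpha * (P/Pref)^beta
T ratio = 633/298 = 2.12416107
(T ratio)^alpha = 2.12416107^1.73 = 3.681580
(P/Pref)^beta = 3^(-0.15) = 0.848070
SL = 0.45 * 3.681580 * 0.848070 = 1.4050 m/s


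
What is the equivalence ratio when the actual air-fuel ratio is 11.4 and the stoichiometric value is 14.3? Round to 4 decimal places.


phi = AFR_stoich / AFR_actual
phi = 14.3 / 11.4 = 1.2544


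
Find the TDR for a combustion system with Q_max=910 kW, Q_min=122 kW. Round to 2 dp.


TDR = Q_max / Q_min
TDR = 910 / 122 = 7.46


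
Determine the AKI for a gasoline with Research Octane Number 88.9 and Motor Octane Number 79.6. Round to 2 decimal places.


AKI = (RON + MON) / 2
AKI = (88.9 + 79.6) / 2
AKI = 168.5 / 2 = 84.25


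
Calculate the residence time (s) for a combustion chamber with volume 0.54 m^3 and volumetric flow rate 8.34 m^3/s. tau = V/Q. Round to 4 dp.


tau = V / Q_flow
tau = 0.54 / 8.34 = 0.0647 s


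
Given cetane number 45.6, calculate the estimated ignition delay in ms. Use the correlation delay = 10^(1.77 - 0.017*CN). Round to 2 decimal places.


delay = 10^(1.77 - 0.017*CN)
Exponent = 1.77 - 0.017*45.6 = 0.9948
delay = 10^0.9948 = 9.88 ms


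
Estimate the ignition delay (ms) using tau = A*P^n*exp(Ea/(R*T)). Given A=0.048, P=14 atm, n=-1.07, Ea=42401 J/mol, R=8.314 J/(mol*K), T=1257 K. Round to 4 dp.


tau = A * P^n * exp(Ea/(R*T))
P^n = 14^(-1.07) = 0.05938038
Ea/(R*T) = 42401/(8.314*1257) = 4.057241
exp(Ea/(R*T)) = 57.814578
tau = 0.048 * 0.05938038 * 57.814578 = 0.1648 ms


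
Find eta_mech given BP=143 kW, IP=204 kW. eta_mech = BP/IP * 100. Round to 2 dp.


eta_mech = (BP / IP) * 100
Ratio = 143 / 204 = 0.7010
eta_mech = 0.7010 * 100 = 70.10%


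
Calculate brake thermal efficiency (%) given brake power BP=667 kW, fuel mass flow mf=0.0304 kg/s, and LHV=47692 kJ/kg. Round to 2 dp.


eta_BTE = (BP / (mf * LHV)) * 100
Denominator = 0.0304 * 47692 = 1449.8368 kW
eta_BTE = (667 / 1449.8368) * 100 = 46.01%


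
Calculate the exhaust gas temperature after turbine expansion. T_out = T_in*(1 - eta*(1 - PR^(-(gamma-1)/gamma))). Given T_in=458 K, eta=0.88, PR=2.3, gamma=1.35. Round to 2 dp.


T_out = T_in * (1 - eta * (1 - PR^(-(gamma-1)/gamma)))
Exponent = -(1.35-1)/1.35 = -0.25925926
PR^exp = 2.3^(-0.25925926) = 0.80578413
Factor = 1 - 0.88*(1 - 0.80578413) = 0.82909003
T_out = 458 * 0.82909003 = 379.72 K


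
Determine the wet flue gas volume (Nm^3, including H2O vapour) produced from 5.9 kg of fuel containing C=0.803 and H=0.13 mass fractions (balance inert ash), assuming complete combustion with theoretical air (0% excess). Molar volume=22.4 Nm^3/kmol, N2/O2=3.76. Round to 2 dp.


Per kg fuel: CO2 = (C/12 kmol)*22.4 = (0.803/12)*22.4 = 1.49893 Nm^3
Per kg fuel: H2O = (H/2 kmol)*22.4 = (0.13/2)*22.4 = 1.45600 Nm^3
O2 needed per kg fuel = C/12 + H/4 = 0.803/12 + 0.13/4 = 0.09941667 kmol
Per kg fuel: N2 = O2*3.76*22.4 = 0.09941667*3.76*22.4 = 8.37327 Nm^3
Total per kg = 1.49893 + 1.45600 + 8.37327 = 11.32820 Nm^3
Total = 11.32820 * 5.9 = 66.84 Nm^3


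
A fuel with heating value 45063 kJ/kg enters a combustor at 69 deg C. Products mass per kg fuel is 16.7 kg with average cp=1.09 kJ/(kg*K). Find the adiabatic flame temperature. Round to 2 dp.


T_ad = T_in + Hc / (m_p * cp)
Denominator = 16.7 * 1.09 = 18.2030
Temperature rise = 45063 / 18.2030 = 2475.58 K
T_ad = 69 + 2475.58 = 2544.58 deg C


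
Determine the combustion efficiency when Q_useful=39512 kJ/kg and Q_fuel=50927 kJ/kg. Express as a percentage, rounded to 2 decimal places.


Efficiency = (Q_useful / Q_fuel) * 100
Efficiency = (39512 / 50927) * 100
Efficiency = 0.7759 * 100 = 77.59%


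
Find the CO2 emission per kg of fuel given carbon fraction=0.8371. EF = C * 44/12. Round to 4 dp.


EF = C_frac * (M_CO2 / M_C)
EF = 0.8371 * (44/12)
EF = 0.8371 * 3.666667 = 3.0694 kg_CO2/kg_fuel


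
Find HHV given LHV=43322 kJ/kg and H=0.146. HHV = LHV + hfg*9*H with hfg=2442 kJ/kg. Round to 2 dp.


HHV = LHV + hfg * 9 * H
Water addition = 2442 * 9 * 0.146 = 3208.788 kJ/kg
HHV = 43322 + 3208.788 = 46530.79 kJ/kg


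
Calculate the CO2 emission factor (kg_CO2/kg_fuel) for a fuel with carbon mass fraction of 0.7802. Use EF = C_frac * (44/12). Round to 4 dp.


EF = C_frac * (M_CO2 / M_C)
EF = 0.7802 * (44/12)
EF = 0.7802 * 3.666667 = 2.8607 kg_CO2/kg_fuel


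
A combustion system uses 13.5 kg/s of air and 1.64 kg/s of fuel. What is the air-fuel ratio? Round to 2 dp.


AFR = m_air / m_fuel
AFR = 13.5 / 1.64 = 8.23


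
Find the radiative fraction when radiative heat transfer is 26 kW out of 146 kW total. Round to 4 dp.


f_rad = Q_rad / Q_total
f_rad = 26 / 146 = 0.1781


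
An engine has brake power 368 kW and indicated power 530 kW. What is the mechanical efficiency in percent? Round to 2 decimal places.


eta_mech = (BP / IP) * 100
Ratio = 368 / 530 = 0.6943
eta_mech = 0.6943 * 100 = 69.43%


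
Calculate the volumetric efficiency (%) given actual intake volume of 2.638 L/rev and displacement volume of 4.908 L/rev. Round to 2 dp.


eta_v = (V_actual / V_disp) * 100
Ratio = 2.638 / 4.908 = 0.5375
eta_v = 0.5375 * 100 = 53.75%


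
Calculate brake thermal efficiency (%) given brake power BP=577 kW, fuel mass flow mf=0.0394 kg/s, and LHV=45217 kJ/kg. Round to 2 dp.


eta_BTE = (BP / (mf * LHV)) * 100
Denominator = 0.0394 * 45217 = 1781.5498 kW
eta_BTE = (577 / 1781.5498) * 100 = 32.39%


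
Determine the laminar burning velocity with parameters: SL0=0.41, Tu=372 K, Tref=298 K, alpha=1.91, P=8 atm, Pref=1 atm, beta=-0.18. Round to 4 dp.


SL = SL0 * (Tu/Tref)^alpha * (P/Pref)^beta
T ratio = 372/298 = 1.24832215
(T ratio)^alpha = 1.24832215^1.91 = 1.527510
(P/Pref)^beta = 8^(-0.18) = 0.687771
SL = 0.41 * 1.527510 * 0.687771 = 0.4307 m/s


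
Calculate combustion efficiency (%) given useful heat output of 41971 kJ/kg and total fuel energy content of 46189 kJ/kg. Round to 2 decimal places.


Efficiency = (Q_useful / Q_fuel) * 100
Efficiency = (41971 / 46189) * 100
Efficiency = 0.9087 * 100 = 90.87%


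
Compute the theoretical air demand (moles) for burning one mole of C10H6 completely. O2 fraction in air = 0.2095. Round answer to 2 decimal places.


Balanced combustion: C10H6 + 11.5 O2 -> 10 CO2 + 3 H2O
O2 needed = C + H/4 = 10 + 6/4 = 11.50 moles
Air moles = O2 / 0.2095 = 11.50 / 0.2095 = 54.89 moles air


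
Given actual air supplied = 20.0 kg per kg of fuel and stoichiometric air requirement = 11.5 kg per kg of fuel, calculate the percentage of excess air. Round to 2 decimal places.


Excess air = actual - stoichiometric = 20.0 - 11.5 = 8.50 kg/kg fuel
Excess air % = (excess / stoich) * 100 = (8.50 / 11.5) * 100 = 73.91%


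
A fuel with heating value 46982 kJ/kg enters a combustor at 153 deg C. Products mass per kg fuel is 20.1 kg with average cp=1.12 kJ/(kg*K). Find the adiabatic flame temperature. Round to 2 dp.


T_ad = T_in + Hc / (m_p * cp)
Denominator = 20.1 * 1.12 = 22.5120
Temperature rise = 46982 / 22.5120 = 2086.98 K
T_ad = 153 + 2086.98 = 2239.98 deg C


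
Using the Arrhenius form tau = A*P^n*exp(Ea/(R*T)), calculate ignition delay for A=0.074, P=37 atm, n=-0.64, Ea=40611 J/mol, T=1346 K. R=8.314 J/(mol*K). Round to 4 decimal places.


tau = A * P^n * exp(Ea/(R*T))
P^n = 37^(-0.64) = 0.09916328
Ea/(R*T) = 40611/(8.314*1346) = 3.629014
exp(Ea/(R*T)) = 37.675637
tau = 0.074 * 0.09916328 * 37.675637 = 0.2765 ms


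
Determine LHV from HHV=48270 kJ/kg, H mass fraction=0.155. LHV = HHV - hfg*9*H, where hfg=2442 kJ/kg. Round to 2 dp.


LHV = HHV - hfg * 9 * H
Water correction = 2442 * 9 * 0.155 = 3406.590 kJ/kg
LHV = 48270 - 3406.590 = 44863.41 kJ/kg


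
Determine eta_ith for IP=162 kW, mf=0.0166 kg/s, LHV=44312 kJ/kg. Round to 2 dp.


eta_ith = (IP / (mf * LHV)) * 100
Denominator = 0.0166 * 44312 = 735.5792 kW
eta_ith = (162 / 735.5792) * 100 = 22.02%


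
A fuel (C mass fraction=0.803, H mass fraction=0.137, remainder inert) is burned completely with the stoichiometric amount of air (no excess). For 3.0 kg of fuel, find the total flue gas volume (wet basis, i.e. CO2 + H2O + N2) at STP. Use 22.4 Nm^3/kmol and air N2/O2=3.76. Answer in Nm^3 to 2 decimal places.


Per kg fuel: CO2 = (C/12 kmol)*22.4 = (0.803/12)*22.4 = 1.49893 Nm^3
Per kg fuel: H2O = (H/2 kmol)*22.4 = (0.137/2)*22.4 = 1.53440 Nm^3
O2 needed per kg fuel = C/12 + H/4 = 0.803/12 + 0.137/4 = 0.10116667 kmol
Per kg fuel: N2 = O2*3.76*22.4 = 0.10116667*3.76*22.4 = 8.52066 Nm^3
Total per kg = 1.49893 + 1.53440 + 8.52066 = 11.55399 Nm^3
Total = 11.55399 * 3.0 = 34.66 Nm^3


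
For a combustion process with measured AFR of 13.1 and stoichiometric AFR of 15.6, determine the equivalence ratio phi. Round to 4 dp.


phi = AFR_stoich / AFR_actual
phi = 15.6 / 13.1 = 1.1908


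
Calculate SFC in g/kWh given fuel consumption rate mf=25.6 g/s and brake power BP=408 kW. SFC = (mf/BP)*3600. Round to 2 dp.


SFC = (mf / BP) * 3600
Rate = 25.6 / 408 = 0.062745 g/(s*kW)
SFC = 0.062745 * 3600 = 225.88 g/kWh


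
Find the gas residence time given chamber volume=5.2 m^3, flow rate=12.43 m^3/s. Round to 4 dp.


tau = V / Q_flow
tau = 5.2 / 12.43 = 0.4183 s


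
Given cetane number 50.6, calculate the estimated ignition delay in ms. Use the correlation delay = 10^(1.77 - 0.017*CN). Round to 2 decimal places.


delay = 10^(1.77 - 0.017*CN)
Exponent = 1.77 - 0.017*50.6 = 0.9098
delay = 10^0.9098 = 8.12 ms


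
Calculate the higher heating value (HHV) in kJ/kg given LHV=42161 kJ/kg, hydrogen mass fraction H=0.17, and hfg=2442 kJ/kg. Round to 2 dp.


HHV = LHV + hfg * 9 * H
Water addition = 2442 * 9 * 0.17 = 3736.260 kJ/kg
HHV = 42161 + 3736.260 = 45897.26 kJ/kg


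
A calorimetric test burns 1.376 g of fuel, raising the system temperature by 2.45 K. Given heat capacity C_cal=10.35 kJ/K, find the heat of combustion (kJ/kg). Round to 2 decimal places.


Hc = C_cal * delta_T / m_fuel
Q_released = 10.35 * 2.45 = 25.3575 kJ
m_fuel = 1.376 g = 1.376/1000 kg = 0.001376 kg
Hc = 25.3575 / 0.001376 = 18428.42 kJ/kg


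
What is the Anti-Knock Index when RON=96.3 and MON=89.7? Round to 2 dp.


AKI = (RON + MON) / 2
AKI = (96.3 + 89.7) / 2
AKI = 186.0 / 2 = 93.00


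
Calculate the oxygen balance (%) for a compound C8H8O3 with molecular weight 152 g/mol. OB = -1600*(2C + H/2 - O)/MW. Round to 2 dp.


OB = -1600 * (2C + H/2 - O) / MW
Inner = 2*8 + 8/2 - 3 = 17.00
OB = -1600 * 17.00 / 152 = -178.95%


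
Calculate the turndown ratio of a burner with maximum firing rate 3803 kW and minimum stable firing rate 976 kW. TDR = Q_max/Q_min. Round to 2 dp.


TDR = Q_max / Q_min
TDR = 3803 / 976 = 3.90


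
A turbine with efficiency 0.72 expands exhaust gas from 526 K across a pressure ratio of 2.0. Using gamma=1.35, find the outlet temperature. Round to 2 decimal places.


T_out = T_in * (1 - eta * (1 - PR^(-(gamma-1)/gamma)))
Exponent = -(1.35-1)/1.35 = -0.25925926
PR^exp = 2.0^(-0.25925926) = 0.83551680
Factor = 1 - 0.72*(1 - 0.83551680) = 0.88157210
T_out = 526 * 0.88157210 = 463.71 K


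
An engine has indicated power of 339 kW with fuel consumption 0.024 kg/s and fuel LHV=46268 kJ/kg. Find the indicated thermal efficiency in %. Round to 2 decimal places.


eta_ith = (IP / (mf * LHV)) * 100
Denominator = 0.024 * 46268 = 1110.4320 kW
eta_ith = (339 / 1110.4320) * 100 = 30.53%


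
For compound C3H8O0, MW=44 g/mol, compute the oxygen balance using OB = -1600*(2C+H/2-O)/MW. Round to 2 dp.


OB = -1600 * (2C + H/2 - O) / MW
Inner = 2*3 + 8/2 - 0 = 10.00
OB = -1600 * 10.00 / 44 = -363.64%


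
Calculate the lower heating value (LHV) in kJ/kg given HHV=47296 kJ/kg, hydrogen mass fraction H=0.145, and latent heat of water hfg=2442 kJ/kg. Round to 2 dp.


LHV = HHV - hfg * 9 * H
Water correction = 2442 * 9 * 0.145 = 3186.810 kJ/kg
LHV = 47296 - 3186.810 = 44109.19 kJ/kg


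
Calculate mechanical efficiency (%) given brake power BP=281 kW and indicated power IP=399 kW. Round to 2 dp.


eta_mech = (BP / IP) * 100
Ratio = 281 / 399 = 0.7043
eta_mech = 0.7043 * 100 = 70.43%


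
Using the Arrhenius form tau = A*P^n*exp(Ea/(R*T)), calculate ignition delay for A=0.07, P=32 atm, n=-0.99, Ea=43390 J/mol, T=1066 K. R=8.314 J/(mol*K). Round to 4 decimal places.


tau = A * P^n * exp(Ea/(R*T))
P^n = 32^(-0.99) = 0.03235203
Ea/(R*T) = 43390/(8.314*1066) = 4.895786
exp(Ea/(R*T)) = 133.725072
tau = 0.07 * 0.03235203 * 133.725072 = 0.3028 ms


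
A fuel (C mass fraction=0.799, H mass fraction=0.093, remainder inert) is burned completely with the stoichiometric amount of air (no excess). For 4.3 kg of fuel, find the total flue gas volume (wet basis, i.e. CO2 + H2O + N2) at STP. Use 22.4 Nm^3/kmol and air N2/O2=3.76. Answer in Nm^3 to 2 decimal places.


Per kg fuel: CO2 = (C/12 kmol)*22.4 = (0.799/12)*22.4 = 1.49147 Nm^3
Per kg fuel: H2O = (H/2 kmol)*22.4 = (0.093/2)*22.4 = 1.04160 Nm^3
O2 needed per kg fuel = C/12 + H/4 = 0.799/12 + 0.093/4 = 0.08983333 kmol
Per kg fuel: N2 = O2*3.76*22.4 = 0.08983333*3.76*22.4 = 7.56612 Nm^3
Total per kg = 1.49147 + 1.04160 + 7.56612 = 10.09919 Nm^3
Total = 10.09919 * 4.3 = 43.43 Nm^3


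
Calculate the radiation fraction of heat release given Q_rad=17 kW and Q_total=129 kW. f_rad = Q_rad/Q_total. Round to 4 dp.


f_rad = Q_rad / Q_total
f_rad = 17 / 129 = 0.1318


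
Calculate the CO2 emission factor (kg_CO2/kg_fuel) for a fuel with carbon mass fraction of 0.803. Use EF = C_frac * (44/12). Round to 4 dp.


EF = C_frac * (M_CO2 / M_C)
EF = 0.803 * (44/12)
EF = 0.803 * 3.666667 = 2.9443 kg_CO2/kg_fuel


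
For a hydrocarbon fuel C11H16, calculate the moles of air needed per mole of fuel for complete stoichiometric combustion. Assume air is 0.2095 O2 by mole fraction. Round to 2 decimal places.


Balanced combustion: C11H16 + 15 O2 -> 11 CO2 + 8 H2O
O2 needed = C + H/4 = 11 + 16/4 = 15.00 moles
Air moles = O2 / 0.2095 = 15.00 / 0.2095 = 71.60 moles air


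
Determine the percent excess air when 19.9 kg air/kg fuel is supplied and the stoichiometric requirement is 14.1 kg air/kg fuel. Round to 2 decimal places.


Excess air = actual - stoichiometric = 19.9 - 14.1 = 5.80 kg/kg fuel
Excess air % = (excess / stoich) * 100 = (5.80 / 14.1) * 100 = 41.13%


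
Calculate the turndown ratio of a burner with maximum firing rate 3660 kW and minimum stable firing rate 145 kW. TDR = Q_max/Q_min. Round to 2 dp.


TDR = Q_max / Q_min
TDR = 3660 / 145 = 25.24


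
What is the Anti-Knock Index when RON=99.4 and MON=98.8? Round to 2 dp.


AKI = (RON + MON) / 2
AKI = (99.4 + 98.8) / 2
AKI = 198.2 / 2 = 99.10


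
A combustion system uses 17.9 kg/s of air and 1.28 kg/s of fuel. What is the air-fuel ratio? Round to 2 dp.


AFR = m_air / m_fuel
AFR = 17.9 / 1.28 = 13.98


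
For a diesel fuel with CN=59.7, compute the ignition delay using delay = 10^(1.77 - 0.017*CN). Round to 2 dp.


delay = 10^(1.77 - 0.017*CN)
Exponent = 1.77 - 0.017*59.7 = 0.7551
delay = 10^0.7551 = 5.69 ms


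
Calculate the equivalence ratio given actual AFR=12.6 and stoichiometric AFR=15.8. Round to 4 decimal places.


phi = AFR_stoich / AFR_actual
phi = 15.8 / 12.6 = 1.2540


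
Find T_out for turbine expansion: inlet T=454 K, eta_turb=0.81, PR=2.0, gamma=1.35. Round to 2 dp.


T_out = T_in * (1 - eta * (1 - PR^(-(gamma-1)/gamma)))
Exponent = -(1.35-1)/1.35 = -0.25925926
PR^exp = 2.0^(-0.25925926) = 0.83551680
Factor = 1 - 0.81*(1 - 0.83551680) = 0.86676861
T_out = 454 * 0.86676861 = 393.51 K


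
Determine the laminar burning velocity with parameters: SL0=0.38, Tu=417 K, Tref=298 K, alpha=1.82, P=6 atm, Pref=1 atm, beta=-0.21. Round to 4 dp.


SL = SL0 * (Tu/Tref)^alpha * (P/Pref)^beta
T ratio = 417/298 = 1.39932886
(T ratio)^alpha = 1.39932886^1.82 = 1.843207
(P/Pref)^beta = 6^(-0.21) = 0.686417
SL = 0.38 * 1.843207 * 0.686417 = 0.4808 m/s


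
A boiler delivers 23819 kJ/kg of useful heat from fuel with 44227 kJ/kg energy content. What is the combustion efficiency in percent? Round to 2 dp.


Efficiency = (Q_useful / Q_fuel) * 100
Efficiency = (23819 / 44227) * 100
Efficiency = 0.5386 * 100 = 53.86%


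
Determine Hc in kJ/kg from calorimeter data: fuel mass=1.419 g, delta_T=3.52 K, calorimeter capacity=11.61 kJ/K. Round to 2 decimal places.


Hc = C_cal * delta_T / m_fuel
Q_released = 11.61 * 3.52 = 40.8672 kJ
m_fuel = 1.419 g = 1.419/1000 kg = 0.001419 kg
Hc = 40.8672 / 0.001419 = 28800.00 kJ/kg


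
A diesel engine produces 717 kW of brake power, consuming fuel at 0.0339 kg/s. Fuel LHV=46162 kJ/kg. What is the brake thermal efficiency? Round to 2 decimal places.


eta_BTE = (BP / (mf * LHV)) * 100
Denominator = 0.0339 * 46162 = 1564.8918 kW
eta_BTE = (717 / 1564.8918) * 100 = 45.82%


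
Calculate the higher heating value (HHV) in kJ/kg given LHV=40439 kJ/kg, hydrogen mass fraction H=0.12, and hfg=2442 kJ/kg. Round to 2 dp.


HHV = LHV + hfg * 9 * H
Water addition = 2442 * 9 * 0.12 = 2637.360 kJ/kg
HHV = 40439 + 2637.360 = 43076.36 kJ/kg


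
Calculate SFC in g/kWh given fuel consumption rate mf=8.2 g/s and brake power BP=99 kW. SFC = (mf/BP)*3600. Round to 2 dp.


SFC = (mf / BP) * 3600
Rate = 8.2 / 99 = 0.082828 g/(s*kW)
SFC = 0.082828 * 3600 = 298.18 g/kWh


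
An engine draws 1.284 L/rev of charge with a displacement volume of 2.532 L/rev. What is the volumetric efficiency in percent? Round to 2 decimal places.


eta_v = (V_actual / V_disp) * 100
Ratio = 1.284 / 2.532 = 0.5071
eta_v = 0.5071 * 100 = 50.71%


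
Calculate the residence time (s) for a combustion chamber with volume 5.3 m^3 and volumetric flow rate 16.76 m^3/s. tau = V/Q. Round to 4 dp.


tau = V / Q_flow
tau = 5.3 / 16.76 = 0.3162 s


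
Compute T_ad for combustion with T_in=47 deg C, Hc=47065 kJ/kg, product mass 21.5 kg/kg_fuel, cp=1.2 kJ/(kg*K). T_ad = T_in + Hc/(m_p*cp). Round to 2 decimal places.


T_ad = T_in + Hc / (m_p * cp)
Denominator = 21.5 * 1.2 = 25.8000
Temperature rise = 47065 / 25.8000 = 1824.22 K
T_ad = 47 + 1824.22 = 1871.22 deg C


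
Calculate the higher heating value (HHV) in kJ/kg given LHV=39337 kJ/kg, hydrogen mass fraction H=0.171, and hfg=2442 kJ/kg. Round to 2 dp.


HHV = LHV + hfg * 9 * H
Water addition = 2442 * 9 * 0.171 = 3758.238 kJ/kg
HHV = 39337 + 3758.238 = 43095.24 kJ/kg


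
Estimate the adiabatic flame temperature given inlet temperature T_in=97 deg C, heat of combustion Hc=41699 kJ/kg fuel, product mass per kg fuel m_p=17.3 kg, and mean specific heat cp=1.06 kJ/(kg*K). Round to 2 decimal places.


T_ad = T_in + Hc / (m_p * cp)
Denominator = 17.3 * 1.06 = 18.3380
Temperature rise = 41699 / 18.3380 = 2273.91 K
T_ad = 97 + 2273.91 = 2370.91 deg C


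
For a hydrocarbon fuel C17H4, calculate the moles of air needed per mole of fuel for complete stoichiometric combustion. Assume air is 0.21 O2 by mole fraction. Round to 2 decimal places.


Balanced combustion: C17H4 + 18 O2 -> 17 CO2 + 2 H2O
O2 needed = C + H/4 = 17 + 4/4 = 18.00 moles
Air moles = O2 / 0.21 = 18.00 / 0.21 = 85.71 moles air


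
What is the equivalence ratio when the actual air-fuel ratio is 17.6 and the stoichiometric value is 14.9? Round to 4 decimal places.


phi = AFR_stoich / AFR_actual
phi = 14.9 / 17.6 = 0.8466


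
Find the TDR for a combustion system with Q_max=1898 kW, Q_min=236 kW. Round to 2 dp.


TDR = Q_max / Q_min
TDR = 1898 / 236 = 8.04


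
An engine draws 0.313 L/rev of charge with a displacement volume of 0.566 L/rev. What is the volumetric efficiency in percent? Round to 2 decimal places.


eta_v = (V_actual / V_disp) * 100
Ratio = 0.313 / 0.566 = 0.5530
eta_v = 0.5530 * 100 = 55.30%


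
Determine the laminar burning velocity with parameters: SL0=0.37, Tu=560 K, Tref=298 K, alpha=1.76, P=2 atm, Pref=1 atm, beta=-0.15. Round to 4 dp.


SL = SL0 * (Tu/Tref)^alpha * (P/Pref)^beta
T ratio = 560/298 = 1.87919463
(T ratio)^alpha = 1.87919463^1.76 = 3.035221
(P/Pref)^beta = 2^(-0.15) = 0.901250
SL = 0.37 * 3.035221 * 0.901250 = 1.0121 m/s


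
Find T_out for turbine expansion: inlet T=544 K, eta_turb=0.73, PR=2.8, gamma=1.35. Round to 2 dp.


T_out = T_in * (1 - eta * (1 - PR^(-(gamma-1)/gamma)))
Exponent = -(1.35-1)/1.35 = -0.25925926
PR^exp = 2.8^(-0.25925926) = 0.76572026
Factor = 1 - 0.73*(1 - 0.76572026) = 0.82897579
T_out = 544 * 0.82897579 = 450.96 K


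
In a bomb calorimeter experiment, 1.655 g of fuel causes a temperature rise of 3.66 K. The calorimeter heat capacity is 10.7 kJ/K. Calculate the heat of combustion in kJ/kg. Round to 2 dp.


Hc = C_cal * delta_T / m_fuel
Q_released = 10.7 * 3.66 = 39.1620 kJ
m_fuel = 1.655 g = 1.655/1000 kg = 0.001655 kg
Hc = 39.1620 / 0.001655 = 23662.84 kJ/kg
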